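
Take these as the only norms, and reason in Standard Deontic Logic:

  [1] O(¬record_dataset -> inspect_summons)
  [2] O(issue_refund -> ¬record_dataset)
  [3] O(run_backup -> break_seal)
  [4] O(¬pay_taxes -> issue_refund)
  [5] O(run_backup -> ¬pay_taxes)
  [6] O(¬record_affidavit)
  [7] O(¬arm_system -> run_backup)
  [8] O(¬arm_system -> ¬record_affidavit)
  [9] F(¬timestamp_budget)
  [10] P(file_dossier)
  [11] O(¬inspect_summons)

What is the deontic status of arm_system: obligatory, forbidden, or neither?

Premise 11 gives O(¬inspect_summons).
Premise 1 is O(¬record_dataset -> inspect_summons); contrapositively O(¬inspect_summons -> record_dataset). Since O(¬inspect_summons) holds, K gives O(record_dataset).
The contrapositive of premise 2 (O(issue_refund -> ¬record_dataset)) is O(record_dataset -> ¬issue_refund), and O(record_dataset) is already established, so O(¬issue_refund).
Premise 4, O(¬pay_taxes -> issue_refund), contraposes to O(¬issue_refund -> pay_taxes); with O(¬issue_refund) we get O(pay_taxes).
Premise 5 is O(run_backup -> ¬pay_taxes); contrapositively O(pay_taxes -> ¬run_backup). Since O(pay_taxes) holds, K gives O(¬run_backup).
Premise 7 is O(¬arm_system -> run_backup); contrapositively O(¬run_backup -> arm_system). Since O(¬run_backup) holds, K gives O(arm_system).
Premises 3, 6, 8, 9, 10 do not contribute to this derivation.
Hence arm_system is obligatory.

Obligatory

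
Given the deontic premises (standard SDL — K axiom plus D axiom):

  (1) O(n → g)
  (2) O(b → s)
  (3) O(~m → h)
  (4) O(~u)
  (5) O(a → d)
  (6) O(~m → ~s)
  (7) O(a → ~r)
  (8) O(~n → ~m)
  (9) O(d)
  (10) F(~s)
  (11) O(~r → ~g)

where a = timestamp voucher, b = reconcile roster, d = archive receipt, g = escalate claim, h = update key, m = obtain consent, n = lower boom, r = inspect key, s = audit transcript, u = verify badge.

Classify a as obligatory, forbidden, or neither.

F(~s) at premise 10 means O(s).
Premise 6 is O(~m → ~s); contrapositively O(s → m). Since O(s) holds, K gives O(m).
The contrapositive of premise 8 (O(~n → ~m)) is O(m → n), and O(m) is already established, so O(n).
Premise 1 is O(n → g); since O(n), deontic closure gives O(g).
The contrapositive of premise 11 (O(~r → ~g)) is O(g → r), and O(g) is already established, so O(r).
The contrapositive of premise 7 (O(a → ~r)) is O(r → ~a), and O(r) is already established, so O(~a).
Premises 2, 3, 4, 5, 9 do not contribute to this derivation.
Thus O(~a), which is F(a): a is forbidden.

Forbidden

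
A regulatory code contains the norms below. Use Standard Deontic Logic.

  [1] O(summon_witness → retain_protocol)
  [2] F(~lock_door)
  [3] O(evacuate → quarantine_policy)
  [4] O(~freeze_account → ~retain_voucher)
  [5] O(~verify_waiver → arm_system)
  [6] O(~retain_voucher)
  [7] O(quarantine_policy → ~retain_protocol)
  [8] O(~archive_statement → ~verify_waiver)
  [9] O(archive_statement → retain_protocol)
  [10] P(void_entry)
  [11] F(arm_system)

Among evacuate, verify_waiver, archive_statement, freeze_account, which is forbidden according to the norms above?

evacuate

F(arm_system) at premise 11 means O(~arm_system).
The contrapositive of premise 5 (O(~verify_waiver → arm_system)) is O(~arm_system → verify_waiver), and O(~arm_system) is already established, so O(verify_waiver).
The contrapositive of premise 8 (O(~archive_statement → ~verify_waiver)) is O(verify_waiver → archive_statement), and O(verify_waiver) is already established, so O(archive_statement).
From O(archive_statement) and premise 9, O(archive_statement → retain_protocol), we obtain O(retain_protocol).
Premise 7, O(quarantine_policy → ~retain_protocol), contraposes to O(retain_protocol → ~quarantine_policy); with O(retain_protocol) we get O(~quarantine_policy).
Premise 3, O(evacuate → quarantine_policy), contraposes to O(~quarantine_policy → ~evacuate); with O(~quarantine_policy) we get O(~evacuate).
So O(~evacuate) holds, i.e. evacuate is forbidden. None of the other listed options is forbidden under the premises.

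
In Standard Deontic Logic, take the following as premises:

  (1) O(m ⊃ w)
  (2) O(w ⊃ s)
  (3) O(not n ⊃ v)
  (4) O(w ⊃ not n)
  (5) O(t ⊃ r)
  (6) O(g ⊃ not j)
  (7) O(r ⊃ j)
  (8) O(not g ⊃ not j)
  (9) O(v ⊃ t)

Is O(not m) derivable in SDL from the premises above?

Yes

By case analysis on g: premise 6 gives O(g ⊃ not j) and premise 8 gives O(not g ⊃ not j), so O(not j) either way.
Premise 7 is O(r ⊃ j); contrapositively O(not j ⊃ not r). Since O(not j) holds, K gives O(not r).
Premise 5 is O(t ⊃ r); contrapositively O(not r ⊃ not t). Since O(not r) holds, K gives O(not t).
Premise 9 is O(v ⊃ t); contrapositively O(not t ⊃ not v). Since O(not t) holds, K gives O(not v).
Premise 3 is O(not n ⊃ v); contrapositively O(not v ⊃ n). Since O(not v) holds, K gives O(n).
Premise 4 is O(w ⊃ not n); contrapositively O(n ⊃ not w). Since O(n) holds, K gives O(not w).
The contrapositive of premise 1 (O(m ⊃ w)) is O(not w ⊃ not m), and O(not w) is already established, so O(not m).
Premise 2 does not contribute to this derivation.
So O(not m) follows.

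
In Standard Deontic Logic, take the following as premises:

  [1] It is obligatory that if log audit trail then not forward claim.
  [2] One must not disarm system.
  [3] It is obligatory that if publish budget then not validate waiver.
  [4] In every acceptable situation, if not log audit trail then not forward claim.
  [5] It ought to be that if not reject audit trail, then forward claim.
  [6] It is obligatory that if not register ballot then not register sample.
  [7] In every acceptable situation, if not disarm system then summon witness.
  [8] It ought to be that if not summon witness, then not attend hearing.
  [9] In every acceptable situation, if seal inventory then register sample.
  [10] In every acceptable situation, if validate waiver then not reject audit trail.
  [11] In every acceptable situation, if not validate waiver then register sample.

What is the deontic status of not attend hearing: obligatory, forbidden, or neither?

Premise 8 is O(¬summon_witness → ¬attend_hearing), but O(¬summon_witness) is not derivable from the premises, so it does not yield O(¬attend_hearing).
No premise or chain of K-axiom applications forces O(¬attend_hearing), and none forces O(attend_hearing). So ¬attend_hearing is neither obligatory nor forbidden under these norms.

Neither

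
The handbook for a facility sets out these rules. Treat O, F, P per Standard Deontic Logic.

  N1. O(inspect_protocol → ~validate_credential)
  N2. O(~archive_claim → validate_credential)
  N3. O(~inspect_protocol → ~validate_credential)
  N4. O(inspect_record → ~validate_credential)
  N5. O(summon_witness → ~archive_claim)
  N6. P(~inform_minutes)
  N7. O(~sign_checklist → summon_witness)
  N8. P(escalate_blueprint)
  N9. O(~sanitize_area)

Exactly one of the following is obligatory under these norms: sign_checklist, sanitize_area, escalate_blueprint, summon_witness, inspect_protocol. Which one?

sign_checklist

By case analysis on inspect_protocol: premise 1 gives O(inspect_protocol → ~validate_credential) and premise 3 gives O(~inspect_protocol → ~validate_credential), so O(~validate_credential) either way.
Premise 2 is O(~archive_claim → validate_credential); contrapositively O(~validate_credential → archive_claim). Since O(~validate_credential) holds, K gives O(archive_claim).
Premise 5 is O(summon_witness → ~archive_claim); contrapositively O(archive_claim → ~summon_witness). Since O(archive_claim) holds, K gives O(~summon_witness).
The contrapositive of premise 7 (O(~sign_checklist → summon_witness)) is O(~summon_witness → sign_checklist), and O(~summon_witness) is already established, so O(sign_checklist).
So O(sign_checklist) holds — sign_checklist is obligatory. None of the other listed options is made obligatory by any chain of premises.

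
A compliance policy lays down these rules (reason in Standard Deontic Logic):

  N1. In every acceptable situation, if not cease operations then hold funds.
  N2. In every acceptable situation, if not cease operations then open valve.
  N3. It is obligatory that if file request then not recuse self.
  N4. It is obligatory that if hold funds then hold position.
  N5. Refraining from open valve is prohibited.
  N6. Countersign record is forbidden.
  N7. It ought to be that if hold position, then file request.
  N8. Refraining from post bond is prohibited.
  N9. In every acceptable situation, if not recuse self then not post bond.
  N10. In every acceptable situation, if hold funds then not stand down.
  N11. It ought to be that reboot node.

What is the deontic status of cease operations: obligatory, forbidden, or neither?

Obligatory

Premise 8 is F(¬post_bond), i.e. O(post_bond).
Premise 9, O(¬recuse_self → ¬post_bond), contraposes to O(post_bond → recuse_self); with O(post_bond) we get O(recuse_self).
Premise 3 is O(file_request → ¬recuse_self); contrapositively O(recuse_self → ¬file_request). Since O(recuse_self) holds, K gives O(¬file_request).
The contrapositive of premise 7 (O(hold_position → file_request)) is O(¬file_request → ¬hold_position), and O(¬file_request) is already established, so O(¬hold_position).
Premise 4 is O(hold_funds → hold_position); contrapositively O(¬hold_position → ¬hold_funds). Since O(¬hold_position) holds, K gives O(¬hold_funds).
The contrapositive of premise 1 (O(¬cease_operations → hold_funds)) is O(¬hold_funds → cease_operations), and O(¬hold_funds) is already established, so O(cease_operations).
Premises 2, 5, 6, 10, 11 do not contribute to this derivation.
Hence cease_operations is obligatory.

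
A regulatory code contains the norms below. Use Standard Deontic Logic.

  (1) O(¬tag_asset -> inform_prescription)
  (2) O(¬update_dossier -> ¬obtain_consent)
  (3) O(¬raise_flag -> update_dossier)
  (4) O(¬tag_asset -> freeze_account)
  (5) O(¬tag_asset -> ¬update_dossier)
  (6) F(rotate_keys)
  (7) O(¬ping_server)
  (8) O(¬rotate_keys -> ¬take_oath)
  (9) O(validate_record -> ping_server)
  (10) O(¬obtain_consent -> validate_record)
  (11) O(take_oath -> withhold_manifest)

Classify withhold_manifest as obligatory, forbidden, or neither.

Neither

Premise 11 is O(take_oath -> withhold_manifest), but O(take_oath) is not derivable from the premises, so it does not yield O(withhold_manifest).
No premise or chain of K-axiom applications forces O(withhold_manifest), and none forces O(¬withhold_manifest). So withhold_manifest is neither obligatory nor forbidden under these norms.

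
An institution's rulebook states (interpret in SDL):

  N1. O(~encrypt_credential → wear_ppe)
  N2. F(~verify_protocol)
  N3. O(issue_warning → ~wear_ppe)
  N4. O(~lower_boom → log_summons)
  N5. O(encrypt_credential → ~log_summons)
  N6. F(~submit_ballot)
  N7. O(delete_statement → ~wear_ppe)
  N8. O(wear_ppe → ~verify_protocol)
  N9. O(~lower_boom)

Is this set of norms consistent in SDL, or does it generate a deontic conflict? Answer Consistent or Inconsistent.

Premise 2, F(~verify_protocol), is equivalent to O(verify_protocol).
Premise 8, O(wear_ppe → ~verify_protocol), contraposes to O(verify_protocol → ~wear_ppe); with O(verify_protocol) we get O(~wear_ppe).
The contrapositive of premise 1 (O(~encrypt_credential → wear_ppe)) is O(~wear_ppe → encrypt_credential), and O(~wear_ppe) is already established, so O(encrypt_credential).
Premise 5 is O(encrypt_credential → ~log_summons); since O(encrypt_credential), deontic closure gives O(~log_summons).
Premise 4, O(~lower_boom → log_summons), contraposes to O(~log_summons → lower_boom); with O(~log_summons) we get O(lower_boom).
However, premise 9 gives O(~lower_boom).
We now have both O(lower_boom) and O(~lower_boom) — lower_boom is simultaneously obligatory and forbidden, violating the D-axiom.

Inconsistent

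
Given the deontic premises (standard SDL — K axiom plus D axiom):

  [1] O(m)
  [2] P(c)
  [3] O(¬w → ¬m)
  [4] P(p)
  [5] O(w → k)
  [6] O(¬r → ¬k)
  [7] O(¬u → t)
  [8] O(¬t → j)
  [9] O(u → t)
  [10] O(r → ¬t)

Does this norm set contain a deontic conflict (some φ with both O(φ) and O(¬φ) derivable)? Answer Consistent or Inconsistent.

By case analysis on u: premise 9 gives O(u → t) and premise 7 gives O(¬u → t), so O(t) either way.
Premise 10, O(r → ¬t), contraposes to O(t → ¬r); with O(t) we get O(¬r).
Premise 6 is O(¬r → ¬k); since O(¬r), deontic closure gives O(¬k).
Premise 5 is O(w → k); contrapositively O(¬k → ¬w). Since O(¬k) holds, K gives O(¬w).
From O(¬w) and premise 3, O(¬w → ¬m), we obtain O(¬m).
However, premise 1 gives O(m).
We now have both O(¬m) and O(m) — m is simultaneously obligatory and forbidden, violating the D-axiom.

Inconsistent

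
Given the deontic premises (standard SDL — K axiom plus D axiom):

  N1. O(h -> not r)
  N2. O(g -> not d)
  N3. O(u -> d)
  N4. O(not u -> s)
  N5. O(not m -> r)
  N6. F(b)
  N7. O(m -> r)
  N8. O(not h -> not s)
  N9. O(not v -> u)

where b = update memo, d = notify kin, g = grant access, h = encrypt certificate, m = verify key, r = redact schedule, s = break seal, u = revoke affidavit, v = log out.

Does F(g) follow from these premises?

Yes

By case analysis on not m: premise 5 gives O(not m -> r) and premise 7 gives O(m -> r), so O(r) either way.
Premise 1 is O(h -> not r); contrapositively O(r -> not h). Since O(r) holds, K gives O(not h).
Premise 8 is O(not h -> not s); since O(not h), deontic closure gives O(not s).
Premise 4, O(not u -> s), contraposes to O(not s -> u); with O(not s) we get O(u).
Applying K to premise 3 (O(u -> d)) and O(u) yields O(d).
Premise 2 is O(g -> not d); contrapositively O(d -> not g). Since O(d) holds, K gives O(not g).
Premises 6, 9 do not contribute to this derivation.
So O(not g) holds, i.e. F(g). The claim follows.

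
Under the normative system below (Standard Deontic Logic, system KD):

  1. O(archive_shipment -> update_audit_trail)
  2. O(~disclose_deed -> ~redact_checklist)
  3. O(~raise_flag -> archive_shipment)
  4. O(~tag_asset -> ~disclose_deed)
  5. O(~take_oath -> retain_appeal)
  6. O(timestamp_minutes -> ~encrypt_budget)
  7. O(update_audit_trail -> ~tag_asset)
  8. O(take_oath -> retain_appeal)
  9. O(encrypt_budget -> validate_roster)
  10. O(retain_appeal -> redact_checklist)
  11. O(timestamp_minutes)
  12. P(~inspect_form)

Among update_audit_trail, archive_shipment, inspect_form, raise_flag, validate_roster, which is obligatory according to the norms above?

Premises 5 and 8 are O(~take_oath -> retain_appeal) and O(take_oath -> retain_appeal); every ideal world satisfies ~take_oath or take_oath, so in either case retain_appeal holds — hence O(retain_appeal).
Premise 10 is O(retain_appeal -> redact_checklist); since O(retain_appeal), deontic closure gives O(redact_checklist).
Premise 2, O(~disclose_deed -> ~redact_checklist), contraposes to O(redact_checklist -> disclose_deed); with O(redact_checklist) we get O(disclose_deed).
Premise 4, O(~tag_asset -> ~disclose_deed), contraposes to O(disclose_deed -> tag_asset); with O(disclose_deed) we get O(tag_asset).
The contrapositive of premise 7 (O(update_audit_trail -> ~tag_asset)) is O(tag_asset -> ~update_audit_trail), and O(tag_asset) is already established, so O(~update_audit_trail).
The contrapositive of premise 1 (O(archive_shipment -> update_audit_trail)) is O(~update_audit_trail -> ~archive_shipment), and O(~update_audit_trail) is already established, so O(~archive_shipment).
The contrapositive of premise 3 (O(~raise_flag -> archive_shipment)) is O(~archive_shipment -> raise_flag), and O(~archive_shipment) is already established, so O(raise_flag).
So O(raise_flag) holds — raise_flag is obligatory. None of the other listed options is made obligatory by any chain of premises.

raise_flag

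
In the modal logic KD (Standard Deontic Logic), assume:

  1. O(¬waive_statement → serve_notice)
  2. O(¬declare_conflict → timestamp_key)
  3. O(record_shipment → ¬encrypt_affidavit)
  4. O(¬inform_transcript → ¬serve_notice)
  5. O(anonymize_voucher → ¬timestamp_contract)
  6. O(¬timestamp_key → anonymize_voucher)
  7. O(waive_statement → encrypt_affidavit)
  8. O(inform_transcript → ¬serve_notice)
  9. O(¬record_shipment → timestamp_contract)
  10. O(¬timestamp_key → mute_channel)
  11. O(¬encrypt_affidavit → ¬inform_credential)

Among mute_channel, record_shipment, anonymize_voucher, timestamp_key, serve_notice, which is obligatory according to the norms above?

timestamp_key

Premises 8 and 4 cover both cases: O(inform_transcript → ¬serve_notice) and O(¬inform_transcript → ¬serve_notice). Since inform_transcript ∨ ¬inform_transcript is a tautology, O(¬serve_notice) follows.
The contrapositive of premise 1 (O(¬waive_statement → serve_notice)) is O(¬serve_notice → waive_statement), and O(¬serve_notice) is already established, so O(waive_statement).
With premise 7, O(waive_statement → encrypt_affidavit), the K-axiom yields O(encrypt_affidavit).
Premise 3, O(record_shipment → ¬encrypt_affidavit), contraposes to O(encrypt_affidavit → ¬record_shipment); with O(encrypt_affidavit) we get O(¬record_shipment).
From O(¬record_shipment) and premise 9, O(¬record_shipment → timestamp_contract), we obtain O(timestamp_contract).
Premise 5, O(anonymize_voucher → ¬timestamp_contract), contraposes to O(timestamp_contract → ¬anonymize_voucher); with O(timestamp_contract) we get O(¬anonymize_voucher).
Premise 6, O(¬timestamp_key → anonymize_voucher), contraposes to O(¬anonymize_voucher → timestamp_key); with O(¬anonymize_voucher) we get O(timestamp_key).
So O(timestamp_key) holds — timestamp_key is obligatory. None of the other listed options is made obligatory by any chain of premises.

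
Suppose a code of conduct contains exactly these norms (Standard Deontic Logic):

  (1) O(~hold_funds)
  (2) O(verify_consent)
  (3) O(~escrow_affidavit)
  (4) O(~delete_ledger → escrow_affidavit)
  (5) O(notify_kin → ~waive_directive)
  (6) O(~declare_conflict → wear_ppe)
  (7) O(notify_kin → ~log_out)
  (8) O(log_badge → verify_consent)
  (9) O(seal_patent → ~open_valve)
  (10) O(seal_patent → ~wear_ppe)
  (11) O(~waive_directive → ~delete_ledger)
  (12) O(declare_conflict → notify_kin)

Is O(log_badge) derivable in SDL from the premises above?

No

Premise 8 is O(log_badge → verify_consent); even if O(verify_consent) held, inferring O(log_badge) would be affirming the consequent — invalid.
No other premise forces O(log_badge). An ideal world satisfying every premise can still have log_badge false, so O(log_badge) is not derivable.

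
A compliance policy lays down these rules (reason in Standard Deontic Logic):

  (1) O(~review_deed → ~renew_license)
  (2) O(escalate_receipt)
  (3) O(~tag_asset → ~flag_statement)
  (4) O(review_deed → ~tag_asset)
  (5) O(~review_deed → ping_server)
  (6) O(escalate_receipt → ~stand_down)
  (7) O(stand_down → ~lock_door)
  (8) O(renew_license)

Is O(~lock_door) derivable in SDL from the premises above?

No

Premise 7 is O(stand_down → ~lock_door), but O(stand_down) is not derivable from the premises, so it does not yield O(~lock_door).
No other premise forces O(~lock_door). An ideal world satisfying every premise can still have ~lock_door false, so O(~lock_door) is not derivable.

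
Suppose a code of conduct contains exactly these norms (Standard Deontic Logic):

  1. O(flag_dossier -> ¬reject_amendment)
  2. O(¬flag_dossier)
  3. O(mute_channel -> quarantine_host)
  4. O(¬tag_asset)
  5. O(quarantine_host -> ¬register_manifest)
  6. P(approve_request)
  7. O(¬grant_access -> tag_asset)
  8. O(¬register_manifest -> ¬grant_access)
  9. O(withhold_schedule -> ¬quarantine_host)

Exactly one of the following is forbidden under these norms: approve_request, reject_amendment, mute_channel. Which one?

mute_channel

Premise 4 gives O(¬tag_asset).
Premise 7, O(¬grant_access -> tag_asset), contraposes to O(¬tag_asset -> grant_access); with O(¬tag_asset) we get O(grant_access).
Premise 8 is O(¬register_manifest -> ¬grant_access); contrapositively O(grant_access -> register_manifest). Since O(grant_access) holds, K gives O(register_manifest).
The contrapositive of premise 5 (O(quarantine_host -> ¬register_manifest)) is O(register_manifest -> ¬quarantine_host), and O(register_manifest) is already established, so O(¬quarantine_host).
Premise 3 is O(mute_channel -> quarantine_host); contrapositively O(¬quarantine_host -> ¬mute_channel). Since O(¬quarantine_host) holds, K gives O(¬mute_channel).
So O(¬mute_channel) holds, i.e. mute_channel is forbidden. None of the other listed options is forbidden under the premises.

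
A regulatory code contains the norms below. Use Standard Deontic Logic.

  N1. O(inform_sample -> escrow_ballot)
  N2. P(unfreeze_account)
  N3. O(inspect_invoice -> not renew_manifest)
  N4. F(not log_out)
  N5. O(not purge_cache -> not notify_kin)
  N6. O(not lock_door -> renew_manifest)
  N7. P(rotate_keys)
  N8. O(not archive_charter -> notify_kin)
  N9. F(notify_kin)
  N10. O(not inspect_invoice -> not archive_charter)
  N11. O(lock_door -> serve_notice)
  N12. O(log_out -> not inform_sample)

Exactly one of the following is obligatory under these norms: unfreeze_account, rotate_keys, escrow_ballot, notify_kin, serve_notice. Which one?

serve_notice

Premise 9, F(notify_kin), is equivalent to O(not notify_kin).
Premise 8 is O(not archive_charter -> notify_kin); contrapositively O(not notify_kin -> archive_charter). Since O(not notify_kin) holds, K gives O(archive_charter).
The contrapositive of premise 10 (O(not inspect_invoice -> not archive_charter)) is O(archive_charter -> inspect_invoice), and O(archive_charter) is already established, so O(inspect_invoice).
With premise 3, O(inspect_invoice -> not renew_manifest), the K-axiom yields O(not renew_manifest).
Premise 6, O(not lock_door -> renew_manifest), contraposes to O(not renew_manifest -> lock_door); with O(not renew_manifest) we get O(lock_door).
Applying K to premise 11 (O(lock_door -> serve_notice)) and O(lock_door) yields O(serve_notice).
So O(serve_notice) holds — serve_notice is obligatory. None of the other listed options is made obligatory by any chain of premises.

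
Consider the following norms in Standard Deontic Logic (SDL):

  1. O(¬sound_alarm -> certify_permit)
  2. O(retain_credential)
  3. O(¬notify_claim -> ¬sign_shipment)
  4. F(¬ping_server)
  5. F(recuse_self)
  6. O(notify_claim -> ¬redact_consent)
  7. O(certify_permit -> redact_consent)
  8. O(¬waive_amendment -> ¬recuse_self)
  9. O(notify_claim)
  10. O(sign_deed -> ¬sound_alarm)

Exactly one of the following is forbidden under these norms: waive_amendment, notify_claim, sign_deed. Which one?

sign_deed

Premise 9 states O(notify_claim) outright.
Applying K to premise 6 (O(notify_claim -> ¬redact_consent)) and O(notify_claim) yields O(¬redact_consent).
Premise 7, O(certify_permit -> redact_consent), contraposes to O(¬redact_consent -> ¬certify_permit); with O(¬redact_consent) we get O(¬certify_permit).
Premise 1, O(¬sound_alarm -> certify_permit), contraposes to O(¬certify_permit -> sound_alarm); with O(¬certify_permit) we get O(sound_alarm).
The contrapositive of premise 10 (O(sign_deed -> ¬sound_alarm)) is O(sound_alarm -> ¬sign_deed), and O(sound_alarm) is already established, so O(¬sign_deed).
So O(¬sign_deed) holds, i.e. sign_deed is forbidden. None of the other listed options is forbidden under the premises.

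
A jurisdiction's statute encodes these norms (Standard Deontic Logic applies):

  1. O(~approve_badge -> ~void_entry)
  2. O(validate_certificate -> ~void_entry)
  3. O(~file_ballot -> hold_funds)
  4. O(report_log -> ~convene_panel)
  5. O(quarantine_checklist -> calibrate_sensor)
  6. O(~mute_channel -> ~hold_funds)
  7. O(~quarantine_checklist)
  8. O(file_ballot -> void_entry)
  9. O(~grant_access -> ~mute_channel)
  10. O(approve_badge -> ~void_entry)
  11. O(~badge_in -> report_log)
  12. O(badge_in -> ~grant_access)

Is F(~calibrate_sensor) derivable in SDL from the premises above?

No

Premise 5 is O(quarantine_checklist -> calibrate_sensor), but O(quarantine_checklist) is not derivable from the premises, so it does not yield O(calibrate_sensor).
No other premise forces O(calibrate_sensor). An ideal world satisfying every premise can still have ~calibrate_sensor true, so F(~calibrate_sensor) is not derivable.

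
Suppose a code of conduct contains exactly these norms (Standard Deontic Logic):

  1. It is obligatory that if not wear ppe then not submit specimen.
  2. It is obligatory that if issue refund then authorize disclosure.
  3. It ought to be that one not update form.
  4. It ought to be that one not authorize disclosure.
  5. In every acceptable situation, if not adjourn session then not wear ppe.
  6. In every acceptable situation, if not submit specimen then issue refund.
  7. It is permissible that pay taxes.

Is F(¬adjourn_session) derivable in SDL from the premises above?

Yes

Premise 4 states O(¬authorize_disclosure) outright.
Premise 2 is O(issue_refund → authorize_disclosure); contrapositively O(¬authorize_disclosure → ¬issue_refund). Since O(¬authorize_disclosure) holds, K gives O(¬issue_refund).
Premise 6 is O(¬submit_specimen → issue_refund); contrapositively O(¬issue_refund → submit_specimen). Since O(¬issue_refund) holds, K gives O(submit_specimen).
Premise 1 is O(¬wear_ppe → ¬submit_specimen); contrapositively O(submit_specimen → wear_ppe). Since O(submit_specimen) holds, K gives O(wear_ppe).
Premise 5 is O(¬adjourn_session → ¬wear_ppe); contrapositively O(wear_ppe → adjourn_session). Since O(wear_ppe) holds, K gives O(adjourn_session).
Premises 3, 7 do not contribute to this derivation.
So O(adjourn_session) holds, i.e. F(¬adjourn_session). The claim follows.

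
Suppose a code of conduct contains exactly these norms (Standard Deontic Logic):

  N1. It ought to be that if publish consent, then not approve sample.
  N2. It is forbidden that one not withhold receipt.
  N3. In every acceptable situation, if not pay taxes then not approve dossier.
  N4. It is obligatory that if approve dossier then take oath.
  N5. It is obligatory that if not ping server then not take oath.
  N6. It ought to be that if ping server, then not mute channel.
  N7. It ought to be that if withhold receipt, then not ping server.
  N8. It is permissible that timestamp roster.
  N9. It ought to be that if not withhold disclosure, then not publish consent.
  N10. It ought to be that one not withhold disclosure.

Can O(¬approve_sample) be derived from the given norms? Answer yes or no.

Premise 1 is O(publish_consent → ¬approve_sample), but O(publish_consent) is not derivable from the premises, so it does not yield O(¬approve_sample).
No other premise forces O(¬approve_sample). An ideal world satisfying every premise can still have ¬approve_sample false, so O(¬approve_sample) is not derivable.

No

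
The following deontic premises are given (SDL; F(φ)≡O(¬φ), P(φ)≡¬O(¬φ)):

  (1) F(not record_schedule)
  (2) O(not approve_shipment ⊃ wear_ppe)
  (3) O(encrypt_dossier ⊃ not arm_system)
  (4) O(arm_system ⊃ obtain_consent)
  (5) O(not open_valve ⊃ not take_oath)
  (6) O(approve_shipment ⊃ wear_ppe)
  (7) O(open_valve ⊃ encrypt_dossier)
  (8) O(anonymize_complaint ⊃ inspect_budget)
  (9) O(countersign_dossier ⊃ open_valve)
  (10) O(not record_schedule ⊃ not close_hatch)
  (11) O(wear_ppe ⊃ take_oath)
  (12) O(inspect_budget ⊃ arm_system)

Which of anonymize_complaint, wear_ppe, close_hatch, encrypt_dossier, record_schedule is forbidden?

Premises 6 and 2 are O(approve_shipment ⊃ wear_ppe) and O(not approve_shipment ⊃ wear_ppe); every ideal world satisfies approve_shipment or not approve_shipment, so in either case wear_ppe holds — hence O(wear_ppe).
Applying K to premise 11 (O(wear_ppe ⊃ take_oath)) and O(wear_ppe) yields O(take_oath).
The contrapositive of premise 5 (O(not open_valve ⊃ not take_oath)) is O(take_oath ⊃ open_valve), and O(take_oath) is already established, so O(open_valve).
With premise 7, O(open_valve ⊃ encrypt_dossier), the K-axiom yields O(encrypt_dossier).
With premise 3, O(encrypt_dossier ⊃ not arm_system), the K-axiom yields O(not arm_system).
Premise 12, O(inspect_budget ⊃ arm_system), contraposes to O(not arm_system ⊃ not inspect_budget); with O(not arm_system) we get O(not inspect_budget).
Premise 8, O(anonymize_complaint ⊃ inspect_budget), contraposes to O(not inspect_budget ⊃ not anonymize_complaint); with O(not inspect_budget) we get O(not anonymize_complaint).
So O(not anonymize_complaint) holds, i.e. anonymize_complaint is forbidden. None of the other listed options is forbidden under the premises.

anonymize_complaint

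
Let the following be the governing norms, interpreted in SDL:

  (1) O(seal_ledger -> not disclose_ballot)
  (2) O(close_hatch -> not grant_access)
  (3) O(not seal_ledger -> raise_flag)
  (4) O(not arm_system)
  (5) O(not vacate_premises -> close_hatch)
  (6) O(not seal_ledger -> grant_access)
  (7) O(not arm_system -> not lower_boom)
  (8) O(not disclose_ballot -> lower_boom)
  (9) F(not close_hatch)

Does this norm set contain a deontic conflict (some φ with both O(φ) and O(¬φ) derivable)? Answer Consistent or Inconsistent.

Inconsistent

F(not close_hatch) at premise 9 means O(close_hatch).
Applying K to premise 2 (O(close_hatch -> not grant_access)) and O(close_hatch) yields O(not grant_access).
Premise 6 is O(not seal_ledger -> grant_access); contrapositively O(not grant_access -> seal_ledger). Since O(not grant_access) holds, K gives O(seal_ledger).
From O(seal_ledger) and premise 1, O(seal_ledger -> not disclose_ballot), we obtain O(not disclose_ballot).
With premise 8, O(not disclose_ballot -> lower_boom), the K-axiom yields O(lower_boom).
Premise 7, O(not arm_system -> not lower_boom), contraposes to O(lower_boom -> arm_system); with O(lower_boom) we get O(arm_system).
However, premise 4 gives O(not arm_system).
We now have both O(arm_system) and O(not arm_system) — arm_system is simultaneously obligatory and forbidden, violating the D-axiom.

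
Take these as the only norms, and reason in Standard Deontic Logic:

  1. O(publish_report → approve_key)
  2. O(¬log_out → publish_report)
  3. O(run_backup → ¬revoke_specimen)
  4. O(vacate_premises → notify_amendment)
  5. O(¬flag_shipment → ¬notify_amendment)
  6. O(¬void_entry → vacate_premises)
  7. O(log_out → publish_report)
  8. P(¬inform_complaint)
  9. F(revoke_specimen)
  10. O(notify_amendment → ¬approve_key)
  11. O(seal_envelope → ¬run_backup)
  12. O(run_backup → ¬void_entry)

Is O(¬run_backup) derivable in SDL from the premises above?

Yes

Premises 7 and 2 are O(log_out → publish_report) and O(¬log_out → publish_report); every ideal world satisfies log_out or ¬log_out, so in either case publish_report holds — hence O(publish_report).
From O(publish_report) and premise 1, O(publish_report → approve_key), we obtain O(approve_key).
Premise 10 is O(notify_amendment → ¬approve_key); contrapositively O(approve_key → ¬notify_amendment). Since O(approve_key) holds, K gives O(¬notify_amendment).
Premise 4, O(vacate_premises → notify_amendment), contraposes to O(¬notify_amendment → ¬vacate_premises); with O(¬notify_amendment) we get O(¬vacate_premises).
The contrapositive of premise 6 (O(¬void_entry → vacate_premises)) is O(¬vacate_premises → void_entry), and O(¬vacate_premises) is already established, so O(void_entry).
Premise 12 is O(run_backup → ¬void_entry); contrapositively O(void_entry → ¬run_backup). Since O(void_entry) holds, K gives O(¬run_backup).
Premises 3, 5, 8, 9, 11 do not contribute to this derivation.
So O(¬run_backup) follows.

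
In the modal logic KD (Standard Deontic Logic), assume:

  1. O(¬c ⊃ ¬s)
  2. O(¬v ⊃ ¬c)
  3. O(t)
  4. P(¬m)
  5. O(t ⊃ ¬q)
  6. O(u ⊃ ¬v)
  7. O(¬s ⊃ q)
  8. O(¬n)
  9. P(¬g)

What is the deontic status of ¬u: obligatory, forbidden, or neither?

Obligatory

Premise 3 gives O(t).
Premise 5 is O(t ⊃ ¬q); since O(t), deontic closure gives O(¬q).
Premise 7 is O(¬s ⊃ q); contrapositively O(¬q ⊃ s). Since O(¬q) holds, K gives O(s).
Premise 1, O(¬c ⊃ ¬s), contraposes to O(s ⊃ c); with O(s) we get O(c).
The contrapositive of premise 2 (O(¬v ⊃ ¬c)) is O(c ⊃ v), and O(c) is already established, so O(v).
Premise 6 is O(u ⊃ ¬v); contrapositively O(v ⊃ ¬u). Since O(v) holds, K gives O(¬u).
Premises 4, 8, 9 do not contribute to this derivation.
Hence ¬u is obligatory.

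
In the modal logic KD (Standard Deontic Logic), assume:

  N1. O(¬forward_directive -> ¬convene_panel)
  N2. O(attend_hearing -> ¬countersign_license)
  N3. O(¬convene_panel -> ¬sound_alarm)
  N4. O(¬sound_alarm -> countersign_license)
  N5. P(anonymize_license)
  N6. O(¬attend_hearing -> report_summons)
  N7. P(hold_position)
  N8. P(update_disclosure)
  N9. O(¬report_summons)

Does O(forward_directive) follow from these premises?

Yes

Premise 9 gives O(¬report_summons).
Premise 6 is O(¬attend_hearing -> report_summons); contrapositively O(¬report_summons -> attend_hearing). Since O(¬report_summons) holds, K gives O(attend_hearing).
Applying K to premise 2 (O(attend_hearing -> ¬countersign_license)) and O(attend_hearing) yields O(¬countersign_license).
Premise 4, O(¬sound_alarm -> countersign_license), contraposes to O(¬countersign_license -> sound_alarm); with O(¬countersign_license) we get O(sound_alarm).
Premise 3, O(¬convene_panel -> ¬sound_alarm), contraposes to O(sound_alarm -> convene_panel); with O(sound_alarm) we get O(convene_panel).
Premise 1 is O(¬forward_directive -> ¬convene_panel); contrapositively O(convene_panel -> forward_directive). Since O(convene_panel) holds, K gives O(forward_directive).
Premises 5, 7, 8 do not contribute to this derivation.
So O(forward_directive) follows.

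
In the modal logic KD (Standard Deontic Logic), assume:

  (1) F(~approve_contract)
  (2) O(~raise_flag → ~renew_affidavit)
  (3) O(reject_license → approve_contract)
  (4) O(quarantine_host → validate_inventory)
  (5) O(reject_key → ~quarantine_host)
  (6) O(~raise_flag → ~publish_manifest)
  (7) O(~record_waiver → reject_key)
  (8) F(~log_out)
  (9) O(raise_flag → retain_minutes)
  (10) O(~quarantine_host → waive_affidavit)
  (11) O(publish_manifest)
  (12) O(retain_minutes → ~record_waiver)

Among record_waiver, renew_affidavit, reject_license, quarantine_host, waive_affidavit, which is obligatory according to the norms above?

From premise 11 we have O(publish_manifest).
Premise 6 is O(~raise_flag → ~publish_manifest); contrapositively O(publish_manifest → raise_flag). Since O(publish_manifest) holds, K gives O(raise_flag).
With premise 9, O(raise_flag → retain_minutes), the K-axiom yields O(retain_minutes).
Applying K to premise 12 (O(retain_minutes → ~record_waiver)) and O(retain_minutes) yields O(~record_waiver).
With premise 7, O(~record_waiver → reject_key), the K-axiom yields O(reject_key).
With premise 5, O(reject_key → ~quarantine_host), the K-axiom yields O(~quarantine_host).
From O(~quarantine_host) and premise 10, O(~quarantine_host → waive_affidavit), we obtain O(waive_affidavit).
So O(waive_affidavit) holds — waive_affidavit is obligatory. None of the other listed options is made obligatory by any chain of premises.

waive_affidavit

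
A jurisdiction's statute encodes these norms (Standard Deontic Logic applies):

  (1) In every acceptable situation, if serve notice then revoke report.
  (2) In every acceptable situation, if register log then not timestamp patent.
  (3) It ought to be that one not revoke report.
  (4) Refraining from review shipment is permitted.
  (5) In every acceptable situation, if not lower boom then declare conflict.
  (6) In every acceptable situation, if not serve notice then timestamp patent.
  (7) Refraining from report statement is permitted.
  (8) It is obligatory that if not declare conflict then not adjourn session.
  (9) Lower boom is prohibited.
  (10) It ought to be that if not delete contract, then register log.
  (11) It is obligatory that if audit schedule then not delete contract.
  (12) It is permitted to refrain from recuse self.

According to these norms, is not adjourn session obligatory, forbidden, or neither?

Premise 8 is O(¬declare_conflict → ¬adjourn_session), but O(¬declare_conflict) is not derivable from the premises, so it does not yield O(¬adjourn_session).
No premise or chain of K-axiom applications forces O(¬adjourn_session), and none forces O(adjourn_session). So ¬adjourn_session is neither obligatory nor forbidden under these norms.

Neither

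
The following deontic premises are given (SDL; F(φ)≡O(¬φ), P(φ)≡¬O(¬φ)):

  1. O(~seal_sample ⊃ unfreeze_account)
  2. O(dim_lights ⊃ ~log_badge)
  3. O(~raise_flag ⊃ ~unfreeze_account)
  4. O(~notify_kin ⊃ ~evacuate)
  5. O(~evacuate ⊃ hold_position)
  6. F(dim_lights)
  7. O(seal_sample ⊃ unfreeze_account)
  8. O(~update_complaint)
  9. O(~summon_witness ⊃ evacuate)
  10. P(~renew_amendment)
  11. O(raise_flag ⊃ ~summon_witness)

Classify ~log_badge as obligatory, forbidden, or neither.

Neither

Premise 2 is O(dim_lights ⊃ ~log_badge), but O(dim_lights) is not derivable from the premises, so it does not yield O(~log_badge).
No premise or chain of K-axiom applications forces O(~log_badge), and none forces O(log_badge). So ~log_badge is neither obligatory nor forbidden under these norms.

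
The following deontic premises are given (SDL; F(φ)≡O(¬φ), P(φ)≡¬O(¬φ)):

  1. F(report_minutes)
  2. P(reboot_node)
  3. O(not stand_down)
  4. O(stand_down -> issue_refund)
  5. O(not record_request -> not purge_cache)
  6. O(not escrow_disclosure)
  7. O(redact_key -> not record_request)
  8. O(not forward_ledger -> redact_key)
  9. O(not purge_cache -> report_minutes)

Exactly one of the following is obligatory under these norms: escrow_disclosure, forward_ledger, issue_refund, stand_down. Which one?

forward_ledger

Premise 1, F(report_minutes), is equivalent to O(not report_minutes).
The contrapositive of premise 9 (O(not purge_cache -> report_minutes)) is O(not report_minutes -> purge_cache), and O(not report_minutes) is already established, so O(purge_cache).
Premise 5, O(not record_request -> not purge_cache), contraposes to O(purge_cache -> record_request); with O(purge_cache) we get O(record_request).
Premise 7, O(redact_key -> not record_request), contraposes to O(record_request -> not redact_key); with O(record_request) we get O(not redact_key).
Premise 8 is O(not forward_ledger -> redact_key); contrapositively O(not redact_key -> forward_ledger). Since O(not redact_key) holds, K gives O(forward_ledger).
So O(forward_ledger) holds — forward_ledger is obligatory. None of the other listed options is made obligatory by any chain of premises.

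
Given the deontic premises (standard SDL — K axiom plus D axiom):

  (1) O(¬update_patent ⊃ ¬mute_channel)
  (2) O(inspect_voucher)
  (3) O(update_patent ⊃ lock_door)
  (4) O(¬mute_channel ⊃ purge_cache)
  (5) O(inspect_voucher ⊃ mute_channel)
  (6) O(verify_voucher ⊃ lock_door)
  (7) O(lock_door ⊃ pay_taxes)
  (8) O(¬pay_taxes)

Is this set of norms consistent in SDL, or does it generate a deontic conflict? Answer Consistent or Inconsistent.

Inconsistent

Premise 2 states O(inspect_voucher) outright.
Premise 5 is O(inspect_voucher ⊃ mute_channel); since O(inspect_voucher), deontic closure gives O(mute_channel).
Premise 1, O(¬update_patent ⊃ ¬mute_channel), contraposes to O(mute_channel ⊃ update_patent); with O(mute_channel) we get O(update_patent).
From O(update_patent) and premise 3, O(update_patent ⊃ lock_door), we obtain O(lock_door).
From O(lock_door) and premise 7, O(lock_door ⊃ pay_taxes), we obtain O(pay_taxes).
But premise 8 directly asserts O(¬pay_taxes).
We now have both O(pay_taxes) and O(¬pay_taxes) — pay_taxes is simultaneously obligatory and forbidden, violating the D-axiom.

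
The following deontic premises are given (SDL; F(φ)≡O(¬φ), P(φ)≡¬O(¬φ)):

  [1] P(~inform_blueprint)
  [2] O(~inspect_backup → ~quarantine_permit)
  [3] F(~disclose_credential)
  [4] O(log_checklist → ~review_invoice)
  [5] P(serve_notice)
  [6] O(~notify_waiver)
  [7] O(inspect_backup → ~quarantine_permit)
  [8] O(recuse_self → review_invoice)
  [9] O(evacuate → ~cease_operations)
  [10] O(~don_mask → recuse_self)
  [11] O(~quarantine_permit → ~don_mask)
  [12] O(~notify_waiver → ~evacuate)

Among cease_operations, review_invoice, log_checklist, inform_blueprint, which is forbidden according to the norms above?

log_checklist

Premises 2 and 7 cover both cases: O(~inspect_backup → ~quarantine_permit) and O(inspect_backup → ~quarantine_permit). Since ~inspect_backup ∨ inspect_backup is a tautology, O(~quarantine_permit) follows.
Applying K to premise 11 (O(~quarantine_permit → ~don_mask)) and O(~quarantine_permit) yields O(~don_mask).
Premise 10 is O(~don_mask → recuse_self); since O(~don_mask), deontic closure gives O(recuse_self).
With premise 8, O(recuse_self → review_invoice), the K-axiom yields O(review_invoice).
Premise 4, O(log_checklist → ~review_invoice), contraposes to O(review_invoice → ~log_checklist); with O(review_invoice) we get O(~log_checklist).
So O(~log_checklist) holds, i.e. log_checklist is forbidden. None of the other listed options is forbidden under the premises.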